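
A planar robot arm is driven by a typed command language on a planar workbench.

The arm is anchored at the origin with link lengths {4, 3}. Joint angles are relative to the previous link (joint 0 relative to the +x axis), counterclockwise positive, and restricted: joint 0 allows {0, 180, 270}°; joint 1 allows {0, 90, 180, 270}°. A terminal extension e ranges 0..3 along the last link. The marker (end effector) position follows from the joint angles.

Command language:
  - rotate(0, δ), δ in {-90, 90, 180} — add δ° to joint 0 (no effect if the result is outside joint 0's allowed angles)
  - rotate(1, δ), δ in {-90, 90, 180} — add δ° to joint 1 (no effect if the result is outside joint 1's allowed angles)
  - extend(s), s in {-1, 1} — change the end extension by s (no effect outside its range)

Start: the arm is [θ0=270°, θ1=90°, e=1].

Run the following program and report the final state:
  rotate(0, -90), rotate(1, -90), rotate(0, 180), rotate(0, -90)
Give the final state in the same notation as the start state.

initial: [θ0=270°, θ1=90°, e=1]
1. rotate(0, -90) → [θ0=180°, θ1=90°, e=1]
2. rotate(1, -90) → [θ0=180°, θ1=0°, e=1]
3. rotate(0, 180) → [θ0=0°, θ1=0°, e=1]
4. rotate(0, -90) → [θ0=270°, θ1=0°, e=1]

[θ0=270°, θ1=0°, e=1]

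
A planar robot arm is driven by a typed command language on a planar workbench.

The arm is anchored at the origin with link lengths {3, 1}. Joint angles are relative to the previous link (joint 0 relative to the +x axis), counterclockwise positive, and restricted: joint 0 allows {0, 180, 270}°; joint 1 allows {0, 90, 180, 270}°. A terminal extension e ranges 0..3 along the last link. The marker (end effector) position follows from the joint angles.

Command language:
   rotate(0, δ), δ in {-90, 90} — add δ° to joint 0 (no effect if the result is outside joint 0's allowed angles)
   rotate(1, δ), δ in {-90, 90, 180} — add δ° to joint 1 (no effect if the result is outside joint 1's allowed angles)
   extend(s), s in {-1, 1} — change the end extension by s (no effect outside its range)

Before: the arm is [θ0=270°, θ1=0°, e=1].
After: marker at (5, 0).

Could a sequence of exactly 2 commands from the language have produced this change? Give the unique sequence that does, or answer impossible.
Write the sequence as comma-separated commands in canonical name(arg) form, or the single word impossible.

rotate(0, 90), rotate(0, 90)

t0: [θ0=270°, θ1=0°, e=1]
[1] after rotate(0, 90): [θ0=0°, θ1=0°, e=1]
[2] after rotate(0, 90): [θ0=0°, θ1=0°, e=1]
uniquely the one of 49 2-step routes that fits.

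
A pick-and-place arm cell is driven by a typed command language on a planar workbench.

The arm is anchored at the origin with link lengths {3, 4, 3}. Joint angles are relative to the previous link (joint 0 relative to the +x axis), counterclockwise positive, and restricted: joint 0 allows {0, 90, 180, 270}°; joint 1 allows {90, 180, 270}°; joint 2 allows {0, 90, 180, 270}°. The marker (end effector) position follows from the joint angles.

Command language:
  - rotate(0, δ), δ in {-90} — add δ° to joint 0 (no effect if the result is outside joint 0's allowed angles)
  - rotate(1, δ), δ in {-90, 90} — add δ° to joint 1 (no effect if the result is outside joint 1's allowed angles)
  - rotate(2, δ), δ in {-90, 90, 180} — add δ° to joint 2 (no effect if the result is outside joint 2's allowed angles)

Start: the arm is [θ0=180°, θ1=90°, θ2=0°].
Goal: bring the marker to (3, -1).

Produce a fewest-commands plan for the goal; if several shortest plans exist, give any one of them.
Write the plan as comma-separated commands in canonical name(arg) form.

rotate(2, 90), rotate(1, 90), rotate(0, -90)

begin: [θ0=180°, θ1=90°, θ2=0°]
step 1 (rotate(2, 90)): [θ0=180°, θ1=90°, θ2=90°]
step 2 (rotate(1, 90)): [θ0=180°, θ1=180°, θ2=90°]
step 3 (rotate(0, -90)): [θ0=90°, θ1=180°, θ2=90°]
shorter routes all fall short; 3 is best.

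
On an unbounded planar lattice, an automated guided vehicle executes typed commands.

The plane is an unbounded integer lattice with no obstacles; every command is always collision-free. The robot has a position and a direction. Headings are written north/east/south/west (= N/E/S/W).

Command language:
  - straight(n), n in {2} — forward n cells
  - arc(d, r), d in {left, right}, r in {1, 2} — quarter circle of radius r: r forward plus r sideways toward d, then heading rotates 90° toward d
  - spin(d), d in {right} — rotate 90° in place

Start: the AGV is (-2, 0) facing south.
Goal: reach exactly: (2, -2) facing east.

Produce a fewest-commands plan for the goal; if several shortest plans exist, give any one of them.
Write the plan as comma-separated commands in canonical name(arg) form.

initial: (-2, 0) facing south
step 1 (arc(left, 2)): (0, -2) facing east
step 2 (straight(2)): (2, -2) facing east
minimal: 2 command(s), checked below 2.

arc(left, 2), straight(2)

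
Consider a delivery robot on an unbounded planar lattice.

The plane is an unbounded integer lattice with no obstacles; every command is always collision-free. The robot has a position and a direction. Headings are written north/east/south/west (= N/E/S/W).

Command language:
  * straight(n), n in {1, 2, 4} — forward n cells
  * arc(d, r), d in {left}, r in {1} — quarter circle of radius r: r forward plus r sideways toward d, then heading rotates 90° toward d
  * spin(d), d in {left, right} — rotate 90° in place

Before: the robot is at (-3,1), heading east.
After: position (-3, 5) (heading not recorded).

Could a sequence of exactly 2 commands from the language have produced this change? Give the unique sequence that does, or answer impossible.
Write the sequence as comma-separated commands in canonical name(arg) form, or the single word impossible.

key: order matters: swapping spin(left) and straight(4) lands elsewhere
from: at (-3,1), heading east
[1] after spin(left): at (-3,1), heading north
[2] after straight(4): at (-3,5), heading north
no rival 2-sequence matches.

spin(left), straight(4)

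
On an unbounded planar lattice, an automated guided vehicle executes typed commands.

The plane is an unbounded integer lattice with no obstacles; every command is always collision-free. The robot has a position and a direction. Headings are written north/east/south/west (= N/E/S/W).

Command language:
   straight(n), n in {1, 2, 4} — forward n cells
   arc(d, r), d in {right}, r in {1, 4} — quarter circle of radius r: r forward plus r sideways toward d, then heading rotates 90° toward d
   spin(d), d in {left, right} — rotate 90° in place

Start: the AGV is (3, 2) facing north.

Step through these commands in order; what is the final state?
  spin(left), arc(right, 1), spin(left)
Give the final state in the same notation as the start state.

(2, 3) facing west

from: (3, 2) facing north
step 1 (spin(left)): (3, 2) facing west
step 2 (arc(right, 1)): (2, 3) facing north
step 3 (spin(left)): (2, 3) facing west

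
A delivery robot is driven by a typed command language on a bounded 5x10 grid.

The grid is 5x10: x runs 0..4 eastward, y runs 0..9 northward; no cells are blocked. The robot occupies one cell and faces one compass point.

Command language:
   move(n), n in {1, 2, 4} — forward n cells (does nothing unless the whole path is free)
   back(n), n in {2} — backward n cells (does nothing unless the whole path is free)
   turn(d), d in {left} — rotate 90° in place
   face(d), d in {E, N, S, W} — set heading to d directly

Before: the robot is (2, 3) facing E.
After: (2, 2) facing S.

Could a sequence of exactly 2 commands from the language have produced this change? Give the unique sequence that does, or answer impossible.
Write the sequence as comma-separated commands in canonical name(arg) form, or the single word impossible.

face(S), move(1)

key: cell and facing (now S) both changed — the 2 commands mix motion and turning
begin: (2, 3) facing E
t=1 face(S) ⇒ (2, 3) facing S
t=2 move(1) ⇒ (2, 2) facing S
uniquely the one of 81 2-step routes that fits.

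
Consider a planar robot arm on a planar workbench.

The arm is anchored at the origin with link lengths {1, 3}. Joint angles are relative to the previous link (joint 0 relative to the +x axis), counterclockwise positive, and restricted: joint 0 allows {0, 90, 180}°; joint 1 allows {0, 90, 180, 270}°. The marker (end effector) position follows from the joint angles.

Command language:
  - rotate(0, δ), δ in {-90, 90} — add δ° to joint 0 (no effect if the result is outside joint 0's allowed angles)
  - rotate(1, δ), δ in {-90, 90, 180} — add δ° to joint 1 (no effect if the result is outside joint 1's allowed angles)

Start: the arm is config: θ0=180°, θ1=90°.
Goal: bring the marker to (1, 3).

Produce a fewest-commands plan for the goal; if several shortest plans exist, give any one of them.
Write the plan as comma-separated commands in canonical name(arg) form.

rotate(0, -90), rotate(0, -90)

from: config: θ0=180°, θ1=90°
1. rotate(0, -90) → config: θ0=90°, θ1=90°
2. rotate(0, -90) → config: θ0=0°, θ1=90°
shorter routes all fall short; 2 is best.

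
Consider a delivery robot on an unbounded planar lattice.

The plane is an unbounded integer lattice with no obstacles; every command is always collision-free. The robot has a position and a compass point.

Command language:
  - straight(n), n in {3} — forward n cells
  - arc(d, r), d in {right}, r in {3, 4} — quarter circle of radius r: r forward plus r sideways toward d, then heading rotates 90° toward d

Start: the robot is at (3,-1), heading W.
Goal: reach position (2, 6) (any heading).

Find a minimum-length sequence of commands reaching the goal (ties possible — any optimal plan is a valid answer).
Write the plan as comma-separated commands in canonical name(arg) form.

t0: at (3,-1), heading W
step 1 (arc(right, 4)): at (-1,3), heading N
step 2 (arc(right, 3)): at (2,6), heading E
nothing shorter than 2 reaches the goal.

arc(right, 4), arc(right, 3)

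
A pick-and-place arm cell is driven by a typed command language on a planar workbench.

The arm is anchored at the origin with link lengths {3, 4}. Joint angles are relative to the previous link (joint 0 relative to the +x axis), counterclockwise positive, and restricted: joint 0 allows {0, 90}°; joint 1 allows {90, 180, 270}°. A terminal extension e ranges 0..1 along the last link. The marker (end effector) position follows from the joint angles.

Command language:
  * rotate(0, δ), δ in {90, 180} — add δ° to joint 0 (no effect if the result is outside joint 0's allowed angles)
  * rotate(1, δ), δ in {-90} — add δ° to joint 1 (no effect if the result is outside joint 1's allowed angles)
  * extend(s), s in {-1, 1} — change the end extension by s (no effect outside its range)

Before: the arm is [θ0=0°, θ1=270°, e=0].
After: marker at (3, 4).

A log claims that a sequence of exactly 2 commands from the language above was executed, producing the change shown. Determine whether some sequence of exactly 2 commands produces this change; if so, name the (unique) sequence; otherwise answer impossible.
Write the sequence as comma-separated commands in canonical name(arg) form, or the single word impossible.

rotate(1, -90), rotate(1, -90)

start: [θ0=0°, θ1=270°, e=0]
t=1 rotate(1, -90) ⇒ [θ0=0°, θ1=180°, e=0]
t=2 rotate(1, -90) ⇒ [θ0=0°, θ1=90°, e=0]
no other 2-command option fits: unique.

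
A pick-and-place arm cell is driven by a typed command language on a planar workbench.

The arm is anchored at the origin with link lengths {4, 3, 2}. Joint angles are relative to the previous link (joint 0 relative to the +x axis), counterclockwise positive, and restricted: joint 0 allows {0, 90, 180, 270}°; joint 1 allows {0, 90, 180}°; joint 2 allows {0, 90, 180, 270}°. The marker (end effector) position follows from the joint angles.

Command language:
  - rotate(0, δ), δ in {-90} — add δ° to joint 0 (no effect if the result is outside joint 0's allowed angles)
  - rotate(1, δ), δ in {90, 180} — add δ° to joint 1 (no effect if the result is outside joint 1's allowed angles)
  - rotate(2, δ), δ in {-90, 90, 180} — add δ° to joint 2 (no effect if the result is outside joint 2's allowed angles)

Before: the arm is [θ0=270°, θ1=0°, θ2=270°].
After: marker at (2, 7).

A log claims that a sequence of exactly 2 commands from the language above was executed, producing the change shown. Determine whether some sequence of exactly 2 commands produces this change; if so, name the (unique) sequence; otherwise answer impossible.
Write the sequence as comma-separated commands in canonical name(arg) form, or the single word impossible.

initial: [θ0=270°, θ1=0°, θ2=270°]
[1] after rotate(0, -90): [θ0=180°, θ1=0°, θ2=270°]
[2] after rotate(0, -90): [θ0=90°, θ1=0°, θ2=270°]
no other 2-command option fits: unique.

rotate(0, -90), rotate(0, -90)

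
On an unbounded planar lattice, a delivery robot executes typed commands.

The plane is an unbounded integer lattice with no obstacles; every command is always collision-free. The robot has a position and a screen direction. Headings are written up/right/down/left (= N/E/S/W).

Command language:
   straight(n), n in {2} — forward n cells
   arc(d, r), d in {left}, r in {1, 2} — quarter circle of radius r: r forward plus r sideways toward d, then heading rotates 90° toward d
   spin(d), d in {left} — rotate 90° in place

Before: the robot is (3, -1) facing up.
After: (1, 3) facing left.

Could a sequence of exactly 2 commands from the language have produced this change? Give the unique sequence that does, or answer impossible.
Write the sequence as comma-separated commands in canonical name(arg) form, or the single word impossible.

key: order matters: swapping straight(2) and arc(left, 2) lands elsewhere
start: (3, -1) facing up
1. straight(2) → (3, 1) facing up
2. arc(left, 2) → (1, 3) facing left
no rival 2-sequence matches.

straight(2), arc(left, 2)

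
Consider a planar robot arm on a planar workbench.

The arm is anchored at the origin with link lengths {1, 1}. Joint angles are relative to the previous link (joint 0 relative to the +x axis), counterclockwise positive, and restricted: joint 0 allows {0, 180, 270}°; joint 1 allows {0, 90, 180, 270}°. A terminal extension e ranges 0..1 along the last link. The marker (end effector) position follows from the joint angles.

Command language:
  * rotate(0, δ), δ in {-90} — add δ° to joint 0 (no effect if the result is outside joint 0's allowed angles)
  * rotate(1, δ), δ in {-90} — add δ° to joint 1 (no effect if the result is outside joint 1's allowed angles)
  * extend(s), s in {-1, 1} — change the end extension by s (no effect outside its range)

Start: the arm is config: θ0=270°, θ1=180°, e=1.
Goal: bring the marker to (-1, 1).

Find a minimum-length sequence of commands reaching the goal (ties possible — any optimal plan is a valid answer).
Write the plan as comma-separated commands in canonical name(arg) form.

rotate(1, -90), rotate(1, -90), rotate(1, -90), extend(-1), rotate(0, -90)

t0: config: θ0=270°, θ1=180°, e=1
t=1 rotate(1, -90) ⇒ config: θ0=270°, θ1=90°, e=1
t=2 rotate(1, -90) ⇒ config: θ0=270°, θ1=0°, e=1
t=3 rotate(1, -90) ⇒ config: θ0=270°, θ1=270°, e=1
t=4 extend(-1) ⇒ config: θ0=270°, θ1=270°, e=0
t=5 rotate(0, -90) ⇒ config: θ0=180°, θ1=270°, e=0
minimal: 5 command(s), checked below 5.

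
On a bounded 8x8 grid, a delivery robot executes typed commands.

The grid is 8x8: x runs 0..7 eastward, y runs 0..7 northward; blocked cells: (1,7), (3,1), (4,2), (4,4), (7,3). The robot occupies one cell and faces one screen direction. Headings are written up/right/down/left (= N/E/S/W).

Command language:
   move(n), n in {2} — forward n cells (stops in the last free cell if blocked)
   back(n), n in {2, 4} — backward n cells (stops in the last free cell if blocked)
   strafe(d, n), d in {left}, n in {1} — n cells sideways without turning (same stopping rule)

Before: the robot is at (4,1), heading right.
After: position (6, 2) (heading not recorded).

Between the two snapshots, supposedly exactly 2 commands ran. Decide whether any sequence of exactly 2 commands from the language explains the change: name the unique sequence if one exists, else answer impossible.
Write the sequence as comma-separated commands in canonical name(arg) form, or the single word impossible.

key: running strafe(left, 1) before move(2) would end elsewhere — order is forced
initial: at (4,1), heading right
t=1 move(2) ⇒ at (6,1), heading right
t=2 strafe(left, 1) ⇒ at (6,2), heading right
no other 2-command option fits: unique.

move(2), strafe(left, 1)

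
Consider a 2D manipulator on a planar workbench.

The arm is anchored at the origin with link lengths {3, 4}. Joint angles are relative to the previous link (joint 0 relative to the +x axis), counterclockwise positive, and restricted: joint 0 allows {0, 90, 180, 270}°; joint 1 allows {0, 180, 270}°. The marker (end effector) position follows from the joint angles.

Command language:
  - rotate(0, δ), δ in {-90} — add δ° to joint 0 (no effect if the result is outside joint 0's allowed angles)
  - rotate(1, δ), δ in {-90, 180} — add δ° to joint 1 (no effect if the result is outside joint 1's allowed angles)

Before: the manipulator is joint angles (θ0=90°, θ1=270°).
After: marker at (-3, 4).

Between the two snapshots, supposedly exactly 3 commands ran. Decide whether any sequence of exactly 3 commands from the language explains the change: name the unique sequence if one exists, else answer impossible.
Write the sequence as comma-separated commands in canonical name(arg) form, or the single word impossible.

rotate(0, -90), rotate(0, -90), rotate(0, -90)

initial: joint angles (θ0=90°, θ1=270°)
[1] after rotate(0, -90): joint angles (θ0=0°, θ1=270°)
[2] after rotate(0, -90): joint angles (θ0=270°, θ1=270°)
[3] after rotate(0, -90): joint angles (θ0=180°, θ1=270°)
no other 3-command option fits: unique.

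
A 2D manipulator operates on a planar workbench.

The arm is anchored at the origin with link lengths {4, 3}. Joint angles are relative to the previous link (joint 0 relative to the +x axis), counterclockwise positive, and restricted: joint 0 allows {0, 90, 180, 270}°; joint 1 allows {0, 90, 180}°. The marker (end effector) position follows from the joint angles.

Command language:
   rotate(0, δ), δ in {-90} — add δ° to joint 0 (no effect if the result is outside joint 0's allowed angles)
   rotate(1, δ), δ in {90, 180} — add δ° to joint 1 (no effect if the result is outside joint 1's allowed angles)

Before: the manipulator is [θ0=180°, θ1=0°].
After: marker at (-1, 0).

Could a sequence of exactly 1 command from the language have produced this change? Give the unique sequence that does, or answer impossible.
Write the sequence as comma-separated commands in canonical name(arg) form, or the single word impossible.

rotate(1, 180)

begin: [θ0=180°, θ1=0°]
t=1 rotate(1, 180) ⇒ [θ0=180°, θ1=180°]
no rival 1-sequence matches.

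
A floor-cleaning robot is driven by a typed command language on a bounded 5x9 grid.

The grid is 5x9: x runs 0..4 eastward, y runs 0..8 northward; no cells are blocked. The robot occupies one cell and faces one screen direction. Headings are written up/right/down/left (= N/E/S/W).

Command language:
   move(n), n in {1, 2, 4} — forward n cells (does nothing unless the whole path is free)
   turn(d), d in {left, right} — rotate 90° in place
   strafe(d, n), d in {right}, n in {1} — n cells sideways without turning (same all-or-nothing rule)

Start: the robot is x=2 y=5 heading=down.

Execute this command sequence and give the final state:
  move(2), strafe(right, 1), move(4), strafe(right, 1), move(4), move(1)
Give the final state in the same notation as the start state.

x=0 y=2 heading=down

start: x=2 y=5 heading=down
[1] after move(2): x=2 y=3 heading=down
[2] after strafe(right, 1): x=1 y=3 heading=down
[3] after move(4): x=1 y=3 heading=down
[4] after strafe(right, 1): x=0 y=3 heading=down
[5] after move(4): x=0 y=3 heading=down
[6] after move(1): x=0 y=2 heading=down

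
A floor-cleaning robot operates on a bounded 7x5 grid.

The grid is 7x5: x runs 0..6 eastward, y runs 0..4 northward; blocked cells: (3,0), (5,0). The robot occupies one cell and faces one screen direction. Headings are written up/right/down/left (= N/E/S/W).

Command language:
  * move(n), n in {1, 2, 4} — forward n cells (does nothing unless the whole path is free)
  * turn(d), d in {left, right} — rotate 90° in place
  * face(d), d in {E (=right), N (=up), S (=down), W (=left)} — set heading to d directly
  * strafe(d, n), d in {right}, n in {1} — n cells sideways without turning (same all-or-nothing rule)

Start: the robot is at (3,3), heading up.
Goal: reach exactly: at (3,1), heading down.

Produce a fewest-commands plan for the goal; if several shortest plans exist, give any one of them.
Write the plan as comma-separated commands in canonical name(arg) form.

begin: at (3,3), heading up
[1] after face(S): at (3,3), heading down
[2] after move(2): at (3,1), heading down
minimal: 2 command(s), checked below 2.

face(S), move(2)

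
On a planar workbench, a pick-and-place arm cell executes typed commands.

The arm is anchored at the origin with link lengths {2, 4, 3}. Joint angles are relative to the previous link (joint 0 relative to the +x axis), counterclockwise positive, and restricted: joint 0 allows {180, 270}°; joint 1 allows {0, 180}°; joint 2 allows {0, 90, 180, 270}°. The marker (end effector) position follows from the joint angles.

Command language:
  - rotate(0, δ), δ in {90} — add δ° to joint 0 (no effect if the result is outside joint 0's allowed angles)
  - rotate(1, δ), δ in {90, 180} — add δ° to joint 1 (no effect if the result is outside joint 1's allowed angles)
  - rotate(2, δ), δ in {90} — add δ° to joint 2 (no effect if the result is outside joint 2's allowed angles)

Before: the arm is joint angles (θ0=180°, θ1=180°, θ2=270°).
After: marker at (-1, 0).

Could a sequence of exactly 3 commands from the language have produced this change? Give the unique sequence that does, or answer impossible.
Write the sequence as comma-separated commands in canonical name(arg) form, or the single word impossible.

rotate(2, 90), rotate(2, 90), rotate(2, 90)

start: joint angles (θ0=180°, θ1=180°, θ2=270°)
step 1 (rotate(2, 90)): joint angles (θ0=180°, θ1=180°, θ2=0°)
step 2 (rotate(2, 90)): joint angles (θ0=180°, θ1=180°, θ2=90°)
step 3 (rotate(2, 90)): joint angles (θ0=180°, θ1=180°, θ2=180°)
all 64 alternatives checked — unique.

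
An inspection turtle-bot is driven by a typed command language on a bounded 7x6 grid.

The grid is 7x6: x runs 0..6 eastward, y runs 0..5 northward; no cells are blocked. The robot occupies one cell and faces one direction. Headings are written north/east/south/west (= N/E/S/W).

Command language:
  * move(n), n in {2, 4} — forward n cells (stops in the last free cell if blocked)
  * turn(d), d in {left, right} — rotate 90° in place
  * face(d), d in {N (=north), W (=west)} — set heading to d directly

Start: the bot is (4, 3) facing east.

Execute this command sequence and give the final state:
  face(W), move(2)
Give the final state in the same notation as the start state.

(2, 3) facing west

begin: (4, 3) facing east
[1] after face(W): (4, 3) facing west
[2] after move(2): (2, 3) facing west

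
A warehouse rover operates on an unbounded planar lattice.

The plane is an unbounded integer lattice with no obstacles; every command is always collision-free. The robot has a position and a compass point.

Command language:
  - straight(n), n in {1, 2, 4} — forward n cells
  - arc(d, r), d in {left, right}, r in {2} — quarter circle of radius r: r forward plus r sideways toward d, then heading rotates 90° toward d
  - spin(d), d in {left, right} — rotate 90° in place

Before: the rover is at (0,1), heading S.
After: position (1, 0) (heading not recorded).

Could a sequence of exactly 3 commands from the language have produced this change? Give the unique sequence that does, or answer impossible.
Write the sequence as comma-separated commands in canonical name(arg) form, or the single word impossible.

straight(1), spin(left), straight(1)

begin: at (0,1), heading S
t=1 straight(1) ⇒ at (0,0), heading S
t=2 spin(left) ⇒ at (0,0), heading E
t=3 straight(1) ⇒ at (1,0), heading E
no other 3-command option fits: unique.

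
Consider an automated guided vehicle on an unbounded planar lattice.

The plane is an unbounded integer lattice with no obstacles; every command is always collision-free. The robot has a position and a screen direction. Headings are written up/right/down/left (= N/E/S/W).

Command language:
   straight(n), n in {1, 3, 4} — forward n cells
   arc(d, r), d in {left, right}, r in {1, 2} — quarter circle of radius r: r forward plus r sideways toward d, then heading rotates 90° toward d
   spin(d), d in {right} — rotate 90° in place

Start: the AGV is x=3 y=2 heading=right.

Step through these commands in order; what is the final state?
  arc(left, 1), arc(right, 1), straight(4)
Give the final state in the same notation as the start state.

from: x=3 y=2 heading=right
t=1 arc(left, 1) ⇒ x=4 y=3 heading=up
t=2 arc(right, 1) ⇒ x=5 y=4 heading=right
t=3 straight(4) ⇒ x=9 y=4 heading=right

x=9 y=4 heading=right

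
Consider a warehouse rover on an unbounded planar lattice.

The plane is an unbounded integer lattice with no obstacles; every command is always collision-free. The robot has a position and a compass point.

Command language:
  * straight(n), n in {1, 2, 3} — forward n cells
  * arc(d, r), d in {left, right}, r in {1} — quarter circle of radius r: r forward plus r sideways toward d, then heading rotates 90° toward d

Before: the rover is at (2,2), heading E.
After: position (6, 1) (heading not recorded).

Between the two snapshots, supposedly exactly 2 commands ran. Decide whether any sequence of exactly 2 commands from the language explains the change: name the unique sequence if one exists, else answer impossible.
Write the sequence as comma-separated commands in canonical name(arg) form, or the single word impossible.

straight(3), arc(right, 1)

key: order matters: swapping straight(3) and arc(right, 1) lands elsewhere
begin: at (2,2), heading E
t=1 straight(3) ⇒ at (5,2), heading E
t=2 arc(right, 1) ⇒ at (6,1), heading S
no rival 2-sequence matches.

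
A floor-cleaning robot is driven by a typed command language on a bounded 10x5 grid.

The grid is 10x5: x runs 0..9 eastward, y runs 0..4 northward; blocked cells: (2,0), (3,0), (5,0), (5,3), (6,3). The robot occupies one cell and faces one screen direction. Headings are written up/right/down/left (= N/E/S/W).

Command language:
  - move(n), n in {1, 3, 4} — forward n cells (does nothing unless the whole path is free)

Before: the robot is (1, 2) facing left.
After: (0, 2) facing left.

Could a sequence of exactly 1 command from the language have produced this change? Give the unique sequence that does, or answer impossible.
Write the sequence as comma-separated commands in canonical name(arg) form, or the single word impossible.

key: heading stays W — the single command does not turn
begin: (1, 2) facing left
t=1 move(1) ⇒ (0, 2) facing left
uniquely the one of 3 1-step routes that fits.

move(1)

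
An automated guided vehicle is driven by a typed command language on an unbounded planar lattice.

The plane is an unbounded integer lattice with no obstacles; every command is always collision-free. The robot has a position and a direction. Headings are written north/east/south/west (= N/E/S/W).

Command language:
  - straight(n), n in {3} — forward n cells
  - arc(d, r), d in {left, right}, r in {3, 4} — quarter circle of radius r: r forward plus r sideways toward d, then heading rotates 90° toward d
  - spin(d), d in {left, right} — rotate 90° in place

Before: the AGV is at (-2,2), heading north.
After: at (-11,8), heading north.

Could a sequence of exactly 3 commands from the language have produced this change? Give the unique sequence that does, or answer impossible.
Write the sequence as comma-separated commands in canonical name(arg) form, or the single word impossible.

key: heading stays N — rotations cancel among the 3 commands
initial: at (-2,2), heading north
step 1 (arc(left, 3)): at (-5,5), heading west
step 2 (straight(3)): at (-8,5), heading west
step 3 (arc(right, 3)): at (-11,8), heading north
no other 3-command option fits: unique.

arc(left, 3), straight(3), arc(right, 3)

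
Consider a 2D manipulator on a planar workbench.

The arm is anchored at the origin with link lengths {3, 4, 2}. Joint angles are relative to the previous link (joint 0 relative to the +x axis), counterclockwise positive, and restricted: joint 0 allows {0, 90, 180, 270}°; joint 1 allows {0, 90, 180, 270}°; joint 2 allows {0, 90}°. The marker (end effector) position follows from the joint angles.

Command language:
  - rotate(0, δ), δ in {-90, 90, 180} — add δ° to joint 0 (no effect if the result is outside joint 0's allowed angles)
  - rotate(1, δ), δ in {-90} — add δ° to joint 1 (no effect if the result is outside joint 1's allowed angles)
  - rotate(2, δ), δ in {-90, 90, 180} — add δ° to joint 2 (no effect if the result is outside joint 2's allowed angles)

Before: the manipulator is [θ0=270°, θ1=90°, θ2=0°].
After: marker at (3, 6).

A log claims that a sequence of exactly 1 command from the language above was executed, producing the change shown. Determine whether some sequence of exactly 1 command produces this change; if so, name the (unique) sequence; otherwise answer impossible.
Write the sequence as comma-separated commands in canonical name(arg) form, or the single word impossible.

rotate(0, 90)

start: [θ0=270°, θ1=90°, θ2=0°]
t=1 rotate(0, 90) ⇒ [θ0=0°, θ1=90°, θ2=0°]
no rival 1-sequence matches.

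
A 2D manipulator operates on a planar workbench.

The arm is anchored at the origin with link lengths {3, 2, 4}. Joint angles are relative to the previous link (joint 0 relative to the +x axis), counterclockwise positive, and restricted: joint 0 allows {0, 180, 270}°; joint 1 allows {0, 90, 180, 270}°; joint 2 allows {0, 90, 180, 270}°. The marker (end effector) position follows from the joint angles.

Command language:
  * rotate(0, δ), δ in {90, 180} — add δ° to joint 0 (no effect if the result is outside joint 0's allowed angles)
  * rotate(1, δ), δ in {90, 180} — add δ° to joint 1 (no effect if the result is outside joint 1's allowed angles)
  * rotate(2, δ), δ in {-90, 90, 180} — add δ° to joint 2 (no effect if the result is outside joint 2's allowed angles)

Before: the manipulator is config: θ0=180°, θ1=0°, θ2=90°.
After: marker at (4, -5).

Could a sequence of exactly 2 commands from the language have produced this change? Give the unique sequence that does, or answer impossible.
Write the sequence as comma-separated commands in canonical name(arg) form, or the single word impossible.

key: order matters: swapping rotate(0, 90) and rotate(0, 180) lands elsewhere
initial: config: θ0=180°, θ1=0°, θ2=90°
1. rotate(0, 90) → config: θ0=270°, θ1=0°, θ2=90°
2. rotate(0, 180) → config: θ0=270°, θ1=0°, θ2=90°
no other 2-command option fits: unique.

rotate(0, 90), rotate(0, 180)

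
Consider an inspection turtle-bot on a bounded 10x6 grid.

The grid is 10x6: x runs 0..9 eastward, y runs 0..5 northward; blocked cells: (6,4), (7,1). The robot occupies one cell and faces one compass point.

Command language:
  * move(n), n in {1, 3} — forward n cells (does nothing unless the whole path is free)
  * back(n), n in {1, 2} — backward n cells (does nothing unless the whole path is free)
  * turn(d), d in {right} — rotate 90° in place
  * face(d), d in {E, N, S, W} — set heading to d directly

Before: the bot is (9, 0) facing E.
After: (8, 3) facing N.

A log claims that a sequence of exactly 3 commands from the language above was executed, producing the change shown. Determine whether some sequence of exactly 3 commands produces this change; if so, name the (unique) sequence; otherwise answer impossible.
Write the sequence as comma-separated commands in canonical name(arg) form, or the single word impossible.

key: order matters: swapping back(1) and move(3) lands elsewhere
start: (9, 0) facing E
[1] after back(1): (8, 0) facing E
[2] after face(N): (8, 0) facing N
[3] after move(3): (8, 3) facing N
all 729 alternatives checked — unique.

back(1), face(N), move(3)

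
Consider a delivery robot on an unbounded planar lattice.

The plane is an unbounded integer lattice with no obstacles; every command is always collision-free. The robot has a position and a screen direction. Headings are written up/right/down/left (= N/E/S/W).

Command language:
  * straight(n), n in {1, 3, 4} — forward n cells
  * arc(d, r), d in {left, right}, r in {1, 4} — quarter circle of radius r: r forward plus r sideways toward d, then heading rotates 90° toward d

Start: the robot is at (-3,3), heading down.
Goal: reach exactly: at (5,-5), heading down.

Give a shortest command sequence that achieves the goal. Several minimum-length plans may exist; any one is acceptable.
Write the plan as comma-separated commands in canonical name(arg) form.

arc(left, 4), arc(right, 4)

initial: at (-3,3), heading down
t=1 arc(left, 4) ⇒ at (1,-1), heading right
t=2 arc(right, 4) ⇒ at (5,-5), heading down
minimal: 2 command(s), checked below 2.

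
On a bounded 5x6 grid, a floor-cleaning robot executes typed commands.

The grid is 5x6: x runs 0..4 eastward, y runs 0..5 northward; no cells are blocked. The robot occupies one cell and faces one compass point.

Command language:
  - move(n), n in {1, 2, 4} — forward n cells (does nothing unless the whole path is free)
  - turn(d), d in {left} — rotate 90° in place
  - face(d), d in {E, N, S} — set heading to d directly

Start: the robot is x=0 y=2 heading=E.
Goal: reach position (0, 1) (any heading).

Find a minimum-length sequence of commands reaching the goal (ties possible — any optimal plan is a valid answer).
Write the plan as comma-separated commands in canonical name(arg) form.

start: x=0 y=2 heading=E
1. face(S) → x=0 y=2 heading=S
2. move(1) → x=0 y=1 heading=S
no 1-step plan works, so 2 is optimal.

face(S), move(1)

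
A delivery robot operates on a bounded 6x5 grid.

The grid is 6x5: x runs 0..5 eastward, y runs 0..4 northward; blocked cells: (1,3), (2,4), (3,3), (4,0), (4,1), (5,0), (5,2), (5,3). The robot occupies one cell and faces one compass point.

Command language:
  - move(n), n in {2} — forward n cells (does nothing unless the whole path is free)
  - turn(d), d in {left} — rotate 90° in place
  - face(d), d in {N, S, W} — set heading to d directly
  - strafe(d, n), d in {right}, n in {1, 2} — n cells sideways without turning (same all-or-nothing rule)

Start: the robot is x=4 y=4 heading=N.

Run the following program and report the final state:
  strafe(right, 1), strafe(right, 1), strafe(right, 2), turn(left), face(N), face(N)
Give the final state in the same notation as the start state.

x=5 y=4 heading=N

t0: x=4 y=4 heading=N
t=1 strafe(right, 1) ⇒ x=5 y=4 heading=N
t=2 strafe(right, 1) ⇒ x=5 y=4 heading=N
t=3 strafe(right, 2) ⇒ x=5 y=4 heading=N
t=4 turn(left) ⇒ x=5 y=4 heading=W
t=5 face(N) ⇒ x=5 y=4 heading=N
t=6 face(N) ⇒ x=5 y=4 heading=N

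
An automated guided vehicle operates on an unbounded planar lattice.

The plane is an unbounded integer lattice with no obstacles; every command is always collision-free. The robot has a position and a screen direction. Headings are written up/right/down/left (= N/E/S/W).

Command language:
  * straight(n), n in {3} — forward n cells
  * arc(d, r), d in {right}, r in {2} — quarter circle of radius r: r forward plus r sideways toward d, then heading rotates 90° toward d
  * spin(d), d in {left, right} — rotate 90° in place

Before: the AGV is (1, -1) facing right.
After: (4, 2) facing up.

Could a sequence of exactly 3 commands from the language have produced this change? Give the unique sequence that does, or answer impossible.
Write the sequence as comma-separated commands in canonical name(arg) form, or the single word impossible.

straight(3), spin(left), straight(3)

key: position moved to (4,2) AND the heading swung to N — translation plus rotation needed
from: (1, -1) facing right
t=1 straight(3) ⇒ (4, -1) facing right
t=2 spin(left) ⇒ (4, -1) facing up
t=3 straight(3) ⇒ (4, 2) facing up
all 64 alternatives checked — unique.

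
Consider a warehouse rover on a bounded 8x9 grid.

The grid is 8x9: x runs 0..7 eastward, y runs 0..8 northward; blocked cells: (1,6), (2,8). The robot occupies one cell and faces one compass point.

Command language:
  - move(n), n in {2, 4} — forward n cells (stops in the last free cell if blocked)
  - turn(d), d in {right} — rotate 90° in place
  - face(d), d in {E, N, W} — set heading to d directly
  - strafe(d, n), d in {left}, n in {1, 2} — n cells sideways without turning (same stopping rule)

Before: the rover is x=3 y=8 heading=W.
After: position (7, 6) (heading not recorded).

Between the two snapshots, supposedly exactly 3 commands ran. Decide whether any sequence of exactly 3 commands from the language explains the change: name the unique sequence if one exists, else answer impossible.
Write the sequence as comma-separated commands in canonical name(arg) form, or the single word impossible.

key: order matters: swapping strafe(left, 2) and move(4) lands elsewhere
start: x=3 y=8 heading=W
1. strafe(left, 2) → x=3 y=6 heading=W
2. face(E) → x=3 y=6 heading=E
3. move(4) → x=7 y=6 heading=E
uniquely the one of 512 3-step routes that fits.

strafe(left, 2), face(E), move(4)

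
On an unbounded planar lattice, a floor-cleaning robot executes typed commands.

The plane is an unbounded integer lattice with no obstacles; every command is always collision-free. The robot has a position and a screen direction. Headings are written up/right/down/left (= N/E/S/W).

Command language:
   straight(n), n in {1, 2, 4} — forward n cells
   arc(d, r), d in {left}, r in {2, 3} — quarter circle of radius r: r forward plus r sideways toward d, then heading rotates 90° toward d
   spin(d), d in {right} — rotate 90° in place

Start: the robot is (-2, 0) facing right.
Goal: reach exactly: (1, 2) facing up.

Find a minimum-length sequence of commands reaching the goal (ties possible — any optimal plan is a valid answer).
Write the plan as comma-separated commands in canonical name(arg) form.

straight(1), arc(left, 2)

t0: (-2, 0) facing right
1. straight(1) → (-1, 0) facing right
2. arc(left, 2) → (1, 2) facing up
no 1-step plan works, so 2 is optimal.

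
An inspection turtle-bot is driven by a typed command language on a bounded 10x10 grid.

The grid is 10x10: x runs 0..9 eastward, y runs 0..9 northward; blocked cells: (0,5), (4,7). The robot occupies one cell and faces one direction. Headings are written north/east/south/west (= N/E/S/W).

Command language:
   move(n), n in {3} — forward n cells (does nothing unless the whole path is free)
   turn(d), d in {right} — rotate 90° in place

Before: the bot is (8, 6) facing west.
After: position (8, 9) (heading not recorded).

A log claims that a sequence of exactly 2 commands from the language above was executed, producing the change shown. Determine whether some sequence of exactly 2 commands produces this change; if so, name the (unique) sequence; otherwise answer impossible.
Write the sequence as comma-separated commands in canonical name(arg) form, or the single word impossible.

turn(right), move(3)

key: order matters: swapping turn(right) and move(3) lands elsewhere
initial: (8, 6) facing west
step 1 (turn(right)): (8, 6) facing north
step 2 (move(3)): (8, 9) facing north
no other 2-command option fits: unique.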